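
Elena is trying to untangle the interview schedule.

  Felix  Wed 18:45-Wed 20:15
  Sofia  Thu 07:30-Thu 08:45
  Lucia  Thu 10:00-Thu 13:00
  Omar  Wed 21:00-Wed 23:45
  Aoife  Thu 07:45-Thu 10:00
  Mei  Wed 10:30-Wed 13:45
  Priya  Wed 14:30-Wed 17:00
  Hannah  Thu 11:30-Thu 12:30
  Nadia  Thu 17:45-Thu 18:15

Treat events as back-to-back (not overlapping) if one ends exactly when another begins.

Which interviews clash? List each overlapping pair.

Sorted by start: Mei, Priya, Felix, Omar, Sofia, Aoife, Lucia, Hannah, Nadia.
Priya starts after Mei ends, so Mei has no further overlaps.
Felix starts after Priya ends, so Priya has no further overlaps.
Omar starts after Felix ends, so Felix has no further overlaps.
Sofia starts after Omar ends, so Omar has no further overlaps.
Aoife starts before Sofia ends → Sofia and Aoife overlap.
Lucia starts after Sofia ends, so Sofia has no further overlaps.
Lucia starts exactly when Aoife ends (back-to-back, no overlap), so Aoife has no further overlaps.
Hannah starts before Lucia ends → Lucia and Hannah overlap.
Nadia starts after Lucia ends.
Nadia starts after Hannah ends.

Aoife & Sofia, Hannah & Lucia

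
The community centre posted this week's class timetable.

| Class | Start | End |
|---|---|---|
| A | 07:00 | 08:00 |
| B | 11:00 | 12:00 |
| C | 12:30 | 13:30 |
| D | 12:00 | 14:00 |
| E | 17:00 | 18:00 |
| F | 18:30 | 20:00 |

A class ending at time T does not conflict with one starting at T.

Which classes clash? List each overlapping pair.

Sorted by start: A, B, D, C, E, F.
B starts after A ends — done with A.
D starts exactly when B ends (back-to-back, no overlap) — done with B.
C starts before D ends → D and C overlap.
E starts after D ends — done with D.
E starts after C ends — done with C.
F starts after E ends.

C & D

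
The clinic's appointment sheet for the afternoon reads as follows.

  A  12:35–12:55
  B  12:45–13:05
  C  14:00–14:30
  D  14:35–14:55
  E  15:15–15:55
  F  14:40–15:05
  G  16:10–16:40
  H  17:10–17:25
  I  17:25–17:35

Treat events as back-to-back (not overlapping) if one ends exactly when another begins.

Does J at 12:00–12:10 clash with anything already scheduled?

A: starts 12:35 at or after J ends 12:10 → clear.
B: starts 12:45 at or after J ends 12:10 → clear.
C: starts 14:00 at or after J ends 12:10 → clear.
D: starts 14:35 at or after J ends 12:10 → clear.
F: starts 14:40 at or after J ends 12:10 → clear.
E: starts 15:15 at or after J ends 12:10 → clear.
G: starts 16:10 at or after J ends 12:10 → clear.
H: starts 17:10 at or after J ends 12:10 → clear.
I: starts 17:25 at or after J ends 12:10 → clear.

No — it doesn't clash with anything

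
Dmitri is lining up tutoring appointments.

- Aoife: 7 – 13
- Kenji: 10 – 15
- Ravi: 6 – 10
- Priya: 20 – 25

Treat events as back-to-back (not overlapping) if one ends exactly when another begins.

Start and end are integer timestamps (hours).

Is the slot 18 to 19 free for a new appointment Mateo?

Ravi: ends 10 at or before Mateo starts 18 → clear.
Aoife: ends 13 at or before Mateo starts 18 → clear.
Kenji: ends 15 at or before Mateo starts 18 → clear.
Priya: starts 20 at or after Mateo ends 19 → clear.

Yes — the slot is free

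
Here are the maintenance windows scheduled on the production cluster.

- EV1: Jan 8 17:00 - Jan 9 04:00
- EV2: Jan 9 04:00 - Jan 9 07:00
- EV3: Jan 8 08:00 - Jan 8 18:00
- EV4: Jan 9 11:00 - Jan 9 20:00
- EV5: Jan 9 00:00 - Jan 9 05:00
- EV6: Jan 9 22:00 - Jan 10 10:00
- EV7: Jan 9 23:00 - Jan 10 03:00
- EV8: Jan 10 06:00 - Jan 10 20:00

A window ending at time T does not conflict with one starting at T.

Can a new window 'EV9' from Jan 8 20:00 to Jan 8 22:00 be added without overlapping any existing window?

No — it overlaps EV1

EV3: ends Jan 8 18:00 at or before EV9 starts Jan 8 20:00 → clear.
EV1: starts Jan 8 17:00 before EV9 ends Jan 8 22:00, and ends Jan 9 04:00 after EV9 starts Jan 8 20:00 → overlap.
EV5: starts Jan 9 00:00 at or after EV9 ends Jan 8 22:00 → clear.
EV2: starts Jan 9 04:00 at or after EV9 ends Jan 8 22:00 → clear.
EV4: starts Jan 9 11:00 at or after EV9 ends Jan 8 22:00 → clear.
EV6: starts Jan 9 22:00 at or after EV9 ends Jan 8 22:00 → clear.
EV7: starts Jan 9 23:00 at or after EV9 ends Jan 8 22:00 → clear.
EV8: starts Jan 10 06:00 at or after EV9 ends Jan 8 22:00 → clear.
EV9 overlaps EV1.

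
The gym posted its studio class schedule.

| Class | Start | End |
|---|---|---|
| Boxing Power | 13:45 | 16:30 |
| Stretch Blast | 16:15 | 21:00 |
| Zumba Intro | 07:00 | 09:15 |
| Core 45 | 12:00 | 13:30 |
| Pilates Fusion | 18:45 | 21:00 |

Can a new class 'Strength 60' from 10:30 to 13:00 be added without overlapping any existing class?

Zumba Intro: ends 09:15 at or before Strength 60 starts 10:30 → clear.
Core 45: starts 12:00 before Strength 60 ends 13:00, and ends 13:30 after Strength 60 starts 10:30 → overlap.
Boxing Power: starts 13:45 at or after Strength 60 ends 13:00 → clear.
Stretch Blast: starts 16:15 at or after Strength 60 ends 13:00 → clear.
Pilates Fusion: starts 18:45 at or after Strength 60 ends 13:00 → clear.
Strength 60 overlaps Core 45.

No — it overlaps Core 45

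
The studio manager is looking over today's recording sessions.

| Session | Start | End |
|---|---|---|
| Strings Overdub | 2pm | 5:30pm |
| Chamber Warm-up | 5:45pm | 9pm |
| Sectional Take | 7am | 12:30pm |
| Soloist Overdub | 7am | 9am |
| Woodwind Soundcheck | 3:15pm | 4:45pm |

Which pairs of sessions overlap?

Sorted by start: Soloist Overdub, Sectional Take, Strings Overdub, Woodwind Soundcheck, Chamber Warm-up.
Sectional Take starts before Soloist Overdub ends → Soloist Overdub and Sectional Take overlap.
Strings Overdub starts after Soloist Overdub ends, so Soloist Overdub has no further overlaps.
Strings Overdub starts after Sectional Take ends, so Sectional Take has no further overlaps.
Woodwind Soundcheck starts before Strings Overdub ends → Strings Overdub and Woodwind Soundcheck overlap.
Chamber Warm-up starts after Strings Overdub ends.
Chamber Warm-up starts after Woodwind Soundcheck ends.

Sectional Take & Soloist Overdub, Strings Overdub & Woodwind Soundcheck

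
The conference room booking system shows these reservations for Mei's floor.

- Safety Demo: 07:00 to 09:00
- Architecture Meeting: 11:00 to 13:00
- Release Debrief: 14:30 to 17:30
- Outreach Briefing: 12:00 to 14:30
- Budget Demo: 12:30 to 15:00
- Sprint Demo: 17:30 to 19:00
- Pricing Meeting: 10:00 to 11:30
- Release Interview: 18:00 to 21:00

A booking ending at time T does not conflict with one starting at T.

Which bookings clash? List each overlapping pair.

Architecture Meeting & Budget Demo, Architecture Meeting & Outreach Briefing, Architecture Meeting & Pricing Meeting, Budget Demo & Outreach Briefing, Budget Demo & Release Debrief, Release Interview & Sprint Demo

Two intervals overlap when each starts before the other ends.
Sorted by start: Safety Demo, Pricing Meeting, Architecture Meeting, Outreach Briefing, Budget Demo, Release Debrief, Sprint Demo, Release Interview.
Pricing Meeting starts after Safety Demo ends, so nothing later overlaps Safety Demo either.
Architecture Meeting starts before Pricing Meeting ends → Pricing Meeting and Architecture Meeting overlap.
Outreach Briefing starts after Pricing Meeting ends, so nothing later overlaps Pricing Meeting either.
Outreach Briefing starts before Architecture Meeting ends → Architecture Meeting and Outreach Briefing overlap.
Budget Demo starts before Architecture Meeting ends → Architecture Meeting and Budget Demo overlap.
Release Debrief starts after Architecture Meeting ends, so nothing later overlaps Architecture Meeting either.
Budget Demo starts before Outreach Briefing ends → Outreach Briefing and Budget Demo overlap.
Release Debrief starts exactly when Outreach Briefing ends (back-to-back, no overlap), so nothing later overlaps Outreach Briefing either.
Release Debrief starts before Budget Demo ends → Budget Demo and Release Debrief overlap.
Sprint Demo starts after Budget Demo ends, so nothing later overlaps Budget Demo either.
Sprint Demo starts exactly when Release Debrief ends (back-to-back, no overlap), so nothing later overlaps Release Debrief either.
Release Interview starts before Sprint Demo ends → Sprint Demo and Release Interview overlap.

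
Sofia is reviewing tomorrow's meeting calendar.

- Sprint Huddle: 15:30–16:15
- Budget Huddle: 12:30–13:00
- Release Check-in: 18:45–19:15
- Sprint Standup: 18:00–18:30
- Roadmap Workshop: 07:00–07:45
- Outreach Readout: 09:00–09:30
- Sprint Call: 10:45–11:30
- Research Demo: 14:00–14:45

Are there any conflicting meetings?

Sorted by start: Roadmap Workshop, Outreach Readout, Sprint Call, Budget Huddle, Research Demo, Sprint Huddle, Sprint Standup, Release Check-in.
Outreach Readout starts after Roadmap Workshop ends; Roadmap Workshop is clear from here.
Sprint Call starts after Outreach Readout ends; Outreach Readout is clear from here.
Budget Huddle starts after Sprint Call ends; Sprint Call is clear from here.
Research Demo starts after Budget Huddle ends; Budget Huddle is clear from here.
Sprint Huddle starts after Research Demo ends; Research Demo is clear from here.
Sprint Standup starts after Sprint Huddle ends; Sprint Huddle is clear from here.
Release Check-in starts after Sprint Standup ends.
Every pair is clear; the schedule has no overlaps.

No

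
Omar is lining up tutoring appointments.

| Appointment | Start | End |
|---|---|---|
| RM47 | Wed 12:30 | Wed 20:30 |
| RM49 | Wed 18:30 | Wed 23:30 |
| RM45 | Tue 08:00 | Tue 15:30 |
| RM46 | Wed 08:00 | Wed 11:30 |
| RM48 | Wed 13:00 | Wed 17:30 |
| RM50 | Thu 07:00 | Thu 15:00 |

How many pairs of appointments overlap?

Sorted by start: RM45, RM46, RM47, RM48, RM49, RM50.
RM46 starts after RM45 ends, so RM45 has no further overlaps.
RM47 starts after RM46 ends, so RM46 has no further overlaps.
RM48 starts before RM47 ends → RM47 and RM48 overlap.
RM49 starts before RM47 ends → RM47 and RM49 overlap.
RM50 starts after RM47 ends.
RM49 starts after RM48 ends, so RM48 has no further overlaps.
RM50 starts after RM49 ends.
Overlapping pairs: RM47 & RM48, RM47 & RM49 — 2 in total.

2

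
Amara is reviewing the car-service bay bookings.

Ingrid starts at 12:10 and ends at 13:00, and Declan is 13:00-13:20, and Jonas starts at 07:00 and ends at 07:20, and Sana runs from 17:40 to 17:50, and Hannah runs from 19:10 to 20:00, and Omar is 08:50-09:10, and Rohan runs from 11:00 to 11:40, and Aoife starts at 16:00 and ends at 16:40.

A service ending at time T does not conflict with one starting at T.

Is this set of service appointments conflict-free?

Two intervals overlap when each starts before the other ends.
Sorted by start: Jonas, Omar, Rohan, Ingrid, Declan, Aoife, Sana, Hannah.
Omar starts after Jonas ends — done with Jonas.
Rohan starts after Omar ends — done with Omar.
Ingrid starts after Rohan ends — done with Rohan.
Declan starts exactly when Ingrid ends (back-to-back, no overlap) — done with Ingrid.
Aoife starts after Declan ends — done with Declan.
Sana starts after Aoife ends — done with Aoife.
Hannah starts after Sana ends.
Every pair is clear; the schedule has no overlaps.

Yes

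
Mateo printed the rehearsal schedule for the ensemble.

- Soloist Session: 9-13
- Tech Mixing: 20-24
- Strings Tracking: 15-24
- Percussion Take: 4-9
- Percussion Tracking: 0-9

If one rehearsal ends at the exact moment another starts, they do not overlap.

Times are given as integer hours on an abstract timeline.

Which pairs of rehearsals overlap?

Percussion Take & Percussion Tracking, Strings Tracking & Tech Mixing

Two intervals overlap when each starts before the other ends.
Sorted by start: Percussion Tracking, Percussion Take, Soloist Session, Strings Tracking, Tech Mixing.
Percussion Take starts before Percussion Tracking ends → Percussion Tracking and Percussion Take overlap.
Soloist Session starts exactly when Percussion Tracking ends (back-to-back, no overlap) — done with Percussion Tracking.
Soloist Session starts exactly when Percussion Take ends (back-to-back, no overlap) — done with Percussion Take.
Strings Tracking starts after Soloist Session ends — done with Soloist Session.
Tech Mixing starts before Strings Tracking ends → Strings Tracking and Tech Mixing overlap.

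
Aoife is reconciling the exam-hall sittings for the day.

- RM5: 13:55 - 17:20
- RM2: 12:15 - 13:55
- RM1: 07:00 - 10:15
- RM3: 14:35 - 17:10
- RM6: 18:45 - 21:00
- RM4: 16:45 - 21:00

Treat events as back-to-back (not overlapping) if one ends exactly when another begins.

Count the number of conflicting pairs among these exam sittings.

Sorted by start: RM1, RM2, RM5, RM3, RM4, RM6.
RM2 starts after RM1 ends; RM1 is clear from here.
RM5 starts exactly when RM2 ends (back-to-back, no overlap); RM2 is clear from here.
RM3 starts before RM5 ends → RM5 and RM3 overlap.
RM4 starts before RM5 ends → RM5 and RM4 overlap.
RM6 starts after RM5 ends.
RM4 starts before RM3 ends → RM3 and RM4 overlap.
RM6 starts after RM3 ends.
RM6 starts before RM4 ends → RM4 and RM6 overlap.
Overlapping pairs: RM3 & RM4, RM3 & RM5, RM4 & RM5, RM4 & RM6 — 4 in total.

4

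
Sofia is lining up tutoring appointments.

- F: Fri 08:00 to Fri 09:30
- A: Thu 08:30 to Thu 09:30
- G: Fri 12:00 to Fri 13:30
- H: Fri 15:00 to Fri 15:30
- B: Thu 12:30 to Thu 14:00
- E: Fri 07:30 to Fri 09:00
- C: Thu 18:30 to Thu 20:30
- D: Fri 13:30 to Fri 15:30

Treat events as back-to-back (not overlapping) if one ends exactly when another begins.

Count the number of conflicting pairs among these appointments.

2

Two intervals overlap when each starts before the other ends.
Sorted by start: A, B, C, E, F, G, D, H.
B starts after A ends, so nothing later overlaps A either.
C starts after B ends, so nothing later overlaps B either.
E starts after C ends, so nothing later overlaps C either.
F starts before E ends → E and F overlap.
G starts after E ends, so nothing later overlaps E either.
G starts after F ends, so nothing later overlaps F either.
D starts exactly when G ends (back-to-back, no overlap), so nothing later overlaps G either.
H starts before D ends → D and H overlap.
Overlapping pairs: D & H, E & F — 2 in total.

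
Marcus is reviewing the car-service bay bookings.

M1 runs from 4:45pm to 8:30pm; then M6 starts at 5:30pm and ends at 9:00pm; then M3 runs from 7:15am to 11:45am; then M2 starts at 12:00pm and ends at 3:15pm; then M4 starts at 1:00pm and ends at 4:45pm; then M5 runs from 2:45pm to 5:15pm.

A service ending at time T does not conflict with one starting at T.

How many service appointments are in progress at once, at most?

3

Walk through starts and ends in time order (an end at T is processed before a start at T):
7:15am start M3 → 1
11:45am end M3 → 0
12:00pm start M2 → 1
1:00pm start M4 → 2
2:45pm start M5 → 3
3:15pm end M2 → 2
4:45pm end M4 → 1
4:45pm start M1 → 2
5:15pm end M5 → 1
5:30pm start M6 → 2
8:30pm end M1 → 1
9:00pm end M6 → 0
Peak is 3, at 2:45pm (M2, M4, M5).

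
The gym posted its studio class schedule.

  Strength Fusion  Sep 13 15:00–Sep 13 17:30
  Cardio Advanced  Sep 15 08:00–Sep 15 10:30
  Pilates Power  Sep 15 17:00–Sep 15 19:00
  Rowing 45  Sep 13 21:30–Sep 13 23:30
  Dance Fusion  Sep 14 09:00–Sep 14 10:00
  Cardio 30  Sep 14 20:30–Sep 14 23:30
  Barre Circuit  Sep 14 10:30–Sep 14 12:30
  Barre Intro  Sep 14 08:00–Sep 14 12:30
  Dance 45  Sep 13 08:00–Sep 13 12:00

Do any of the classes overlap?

Two intervals overlap when each starts before the other ends.
Sorted by start: Dance 45, Strength Fusion, Rowing 45, Barre Intro, Dance Fusion, Barre Circuit, Cardio 30, Cardio Advanced, Pilates Power.
Strength Fusion starts after Dance 45 ends; Dance 45 is clear from here.
Rowing 45 starts after Strength Fusion ends; Strength Fusion is clear from here.
Barre Intro starts after Rowing 45 ends; Rowing 45 is clear from here.
Dance Fusion starts before Barre Intro ends → Barre Intro and Dance Fusion overlap.
That's a conflict, so the schedule is not conflict-free.

Yes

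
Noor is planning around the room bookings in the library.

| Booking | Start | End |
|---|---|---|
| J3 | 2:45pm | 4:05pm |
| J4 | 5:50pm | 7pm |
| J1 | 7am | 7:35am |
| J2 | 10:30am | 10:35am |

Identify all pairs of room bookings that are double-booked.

Check each pair: they overlap iff neither finishes before the other starts.
Sorted by start: J1, J2, J3, J4.
J2 starts after J1 ends, so J1 has no further overlaps.
J3 starts after J2 ends, so J2 has no further overlaps.
J4 starts after J3 ends.

none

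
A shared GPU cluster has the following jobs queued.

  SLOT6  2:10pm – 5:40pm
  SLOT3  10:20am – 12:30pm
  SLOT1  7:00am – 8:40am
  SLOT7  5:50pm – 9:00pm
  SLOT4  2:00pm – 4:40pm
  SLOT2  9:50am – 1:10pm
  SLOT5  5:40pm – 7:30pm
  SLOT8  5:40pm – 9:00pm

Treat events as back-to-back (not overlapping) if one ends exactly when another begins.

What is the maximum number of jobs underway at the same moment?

Sort all start/end points and keep a running count:
7:00am start SLOT1 → 1
8:40am end SLOT1 → 0
9:50am start SLOT2 → 1
10:20am start SLOT3 → 2
12:30pm end SLOT3 → 1
1:10pm end SLOT2 → 0
2:00pm start SLOT4 → 1
2:10pm start SLOT6 → 2
4:40pm end SLOT4 → 1
5:40pm end SLOT6 → 0
5:40pm start SLOT5 → 1
5:40pm start SLOT8 → 2
5:50pm start SLOT7 → 3
7:30pm end SLOT5 → 2
9:00pm end SLOT7 → 1
9:00pm end SLOT8 → 0
Peak is 3, at 5:50pm (SLOT5, SLOT7, SLOT8).

3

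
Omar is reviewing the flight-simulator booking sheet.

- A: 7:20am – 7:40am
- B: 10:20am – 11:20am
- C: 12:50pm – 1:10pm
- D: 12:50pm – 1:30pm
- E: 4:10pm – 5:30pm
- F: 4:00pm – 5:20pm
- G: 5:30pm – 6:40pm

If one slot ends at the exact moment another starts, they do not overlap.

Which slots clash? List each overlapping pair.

Two intervals overlap when each starts before the other ends.
Sorted by start: A, B, C, D, F, E, G.
B starts after A ends, so nothing later overlaps A either.
C starts after B ends, so nothing later overlaps B either.
D starts before C ends → C and D overlap.
F starts after C ends, so nothing later overlaps C either.
F starts after D ends, so nothing later overlaps D either.
E starts before F ends → F and E overlap.
G starts after F ends.
G starts exactly when E ends (back-to-back, no overlap).

C & D, E & F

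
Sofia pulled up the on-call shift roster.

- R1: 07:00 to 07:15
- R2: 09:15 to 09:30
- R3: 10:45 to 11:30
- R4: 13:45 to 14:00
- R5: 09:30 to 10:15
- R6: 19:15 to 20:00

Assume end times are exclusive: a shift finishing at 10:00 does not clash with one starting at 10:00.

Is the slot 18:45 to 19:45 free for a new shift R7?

R1: ends 07:15 at or before R7 starts 18:45 → clear.
R2: ends 09:30 at or before R7 starts 18:45 → clear.
R5: ends 10:15 at or before R7 starts 18:45 → clear.
R3: ends 11:30 at or before R7 starts 18:45 → clear.
R4: ends 14:00 at or before R7 starts 18:45 → clear.
R6: starts 19:15 before R7 ends 19:45, and ends 20:00 after R7 starts 18:45 → overlap.
R7 overlaps R6.

No — it overlaps R6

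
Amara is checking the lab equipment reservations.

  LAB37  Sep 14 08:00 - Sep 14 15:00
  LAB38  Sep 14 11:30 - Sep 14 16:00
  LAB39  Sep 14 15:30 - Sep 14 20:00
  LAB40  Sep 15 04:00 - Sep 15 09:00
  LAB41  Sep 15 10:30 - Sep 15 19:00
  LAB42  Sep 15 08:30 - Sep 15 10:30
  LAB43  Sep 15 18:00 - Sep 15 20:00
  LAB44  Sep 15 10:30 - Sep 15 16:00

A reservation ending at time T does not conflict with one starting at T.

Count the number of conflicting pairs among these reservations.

5

Check each pair: they overlap iff neither finishes before the other starts.
Sorted by start: LAB37, LAB38, LAB39, LAB40, LAB42, LAB41, LAB44, LAB43.
LAB38 starts before LAB37 ends → LAB37 and LAB38 overlap.
LAB39 starts after LAB37 ends — done with LAB37.
LAB39 starts before LAB38 ends → LAB38 and LAB39 overlap.
LAB40 starts after LAB38 ends — done with LAB38.
LAB40 starts after LAB39 ends — done with LAB39.
LAB42 starts before LAB40 ends → LAB40 and LAB42 overlap.
LAB41 starts after LAB40 ends — done with LAB40.
LAB41 starts exactly when LAB42 ends (back-to-back, no overlap) — done with LAB42.
LAB44 starts before LAB41 ends → LAB41 and LAB44 overlap.
LAB43 starts before LAB41 ends → LAB41 and LAB43 overlap.
LAB43 starts after LAB44 ends.
Overlapping pairs: LAB37 & LAB38, LAB38 & LAB39, LAB40 & LAB42, LAB41 & LAB43, LAB41 & LAB44 — 5 in total.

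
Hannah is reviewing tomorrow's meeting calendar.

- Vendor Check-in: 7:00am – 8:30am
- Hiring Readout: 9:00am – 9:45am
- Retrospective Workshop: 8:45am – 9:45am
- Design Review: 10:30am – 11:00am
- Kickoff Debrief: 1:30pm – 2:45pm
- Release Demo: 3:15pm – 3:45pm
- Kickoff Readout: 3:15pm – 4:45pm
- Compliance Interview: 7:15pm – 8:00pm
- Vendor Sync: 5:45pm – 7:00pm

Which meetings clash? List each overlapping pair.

Sorted by start: Vendor Check-in, Retrospective Workshop, Hiring Readout, Design Review, Kickoff Debrief, Release Demo, Kickoff Readout, Vendor Sync, Compliance Interview.
Retrospective Workshop starts after Vendor Check-in ends — done with Vendor Check-in.
Hiring Readout starts before Retrospective Workshop ends → Retrospective Workshop and Hiring Readout overlap.
Design Review starts after Retrospective Workshop ends — done with Retrospective Workshop.
Design Review starts after Hiring Readout ends — done with Hiring Readout.
Kickoff Debrief starts after Design Review ends — done with Design Review.
Release Demo starts after Kickoff Debrief ends — done with Kickoff Debrief.
Kickoff Readout starts before Release Demo ends → Release Demo and Kickoff Readout overlap.
Vendor Sync starts after Release Demo ends — done with Release Demo.
Vendor Sync starts after Kickoff Readout ends — done with Kickoff Readout.
Compliance Interview starts after Vendor Sync ends.

Hiring Readout & Retrospective Workshop, Kickoff Readout & Release Demo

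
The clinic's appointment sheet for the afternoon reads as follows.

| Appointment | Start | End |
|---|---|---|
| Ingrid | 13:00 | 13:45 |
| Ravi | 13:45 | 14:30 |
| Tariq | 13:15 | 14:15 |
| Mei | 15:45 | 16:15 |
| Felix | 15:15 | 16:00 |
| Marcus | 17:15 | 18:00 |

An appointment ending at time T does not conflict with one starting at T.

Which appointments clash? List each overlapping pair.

Felix & Mei, Ingrid & Tariq, Ravi & Tariq

Sorted by start: Ingrid, Tariq, Ravi, Felix, Mei, Marcus.
Tariq starts before Ingrid ends → Ingrid and Tariq overlap.
Ravi starts exactly when Ingrid ends (back-to-back, no overlap) — done with Ingrid.
Ravi starts before Tariq ends → Tariq and Ravi overlap.
Felix starts after Tariq ends — done with Tariq.
Felix starts after Ravi ends — done with Ravi.
Mei starts before Felix ends → Felix and Mei overlap.
Marcus starts after Felix ends.
Marcus starts after Mei ends.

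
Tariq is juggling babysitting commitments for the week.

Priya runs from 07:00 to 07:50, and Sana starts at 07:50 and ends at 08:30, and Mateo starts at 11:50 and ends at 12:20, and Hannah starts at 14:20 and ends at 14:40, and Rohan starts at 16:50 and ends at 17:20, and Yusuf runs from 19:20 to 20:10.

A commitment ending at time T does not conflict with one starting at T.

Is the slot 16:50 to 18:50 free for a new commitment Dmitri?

No — it overlaps Rohan

Priya: ends 07:50 at or before Dmitri starts 16:50 → clear.
Sana: ends 08:30 at or before Dmitri starts 16:50 → clear.
Mateo: ends 12:20 at or before Dmitri starts 16:50 → clear.
Hannah: ends 14:40 at or before Dmitri starts 16:50 → clear.
Rohan: starts 16:50 before Dmitri ends 18:50, and ends 17:20 after Dmitri starts 16:50 → overlap.
Yusuf: starts 19:20 at or after Dmitri ends 18:50 → clear.
Dmitri overlaps Rohan.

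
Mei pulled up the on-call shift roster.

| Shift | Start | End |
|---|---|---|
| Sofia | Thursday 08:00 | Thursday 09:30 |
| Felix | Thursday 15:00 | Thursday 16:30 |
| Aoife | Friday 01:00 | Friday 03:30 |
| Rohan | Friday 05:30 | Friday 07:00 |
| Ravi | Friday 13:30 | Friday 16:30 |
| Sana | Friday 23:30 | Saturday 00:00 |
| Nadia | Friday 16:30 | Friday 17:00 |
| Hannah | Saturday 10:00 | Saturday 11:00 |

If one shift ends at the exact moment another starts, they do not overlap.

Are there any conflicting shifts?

Sorted by start: Sofia, Felix, Aoife, Rohan, Ravi, Nadia, Sana, Hannah.
Felix starts after Sofia ends, so nothing later overlaps Sofia either.
Aoife starts after Felix ends, so nothing later overlaps Felix either.
Rohan starts after Aoife ends, so nothing later overlaps Aoife either.
Ravi starts after Rohan ends, so nothing later overlaps Rohan either.
Nadia starts exactly when Ravi ends (back-to-back, no overlap), so nothing later overlaps Ravi either.
Sana starts after Nadia ends, so nothing later overlaps Nadia either.
Hannah starts after Sana ends.
Every pair is clear; the schedule has no overlaps.

No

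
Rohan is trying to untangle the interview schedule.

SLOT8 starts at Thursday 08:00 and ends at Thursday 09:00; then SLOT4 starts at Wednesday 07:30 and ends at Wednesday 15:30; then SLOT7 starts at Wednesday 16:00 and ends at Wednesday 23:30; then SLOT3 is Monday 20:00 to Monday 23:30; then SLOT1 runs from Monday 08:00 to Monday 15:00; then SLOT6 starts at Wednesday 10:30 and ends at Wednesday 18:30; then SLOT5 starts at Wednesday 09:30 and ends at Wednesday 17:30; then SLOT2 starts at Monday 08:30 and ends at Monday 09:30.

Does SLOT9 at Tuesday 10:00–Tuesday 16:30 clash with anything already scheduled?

SLOT1: ends Monday 15:00 at or before SLOT9 starts Tuesday 10:00 → clear.
SLOT2: ends Monday 09:30 at or before SLOT9 starts Tuesday 10:00 → clear.
SLOT3: ends Monday 23:30 at or before SLOT9 starts Tuesday 10:00 → clear.
SLOT4: starts Wednesday 07:30 at or after SLOT9 ends Tuesday 16:30 → clear.
SLOT5: starts Wednesday 09:30 at or after SLOT9 ends Tuesday 16:30 → clear.
SLOT6: starts Wednesday 10:30 at or after SLOT9 ends Tuesday 16:30 → clear.
SLOT7: starts Wednesday 16:00 at or after SLOT9 ends Tuesday 16:30 → clear.
SLOT8: starts Thursday 08:00 at or after SLOT9 ends Tuesday 16:30 → clear.

No — it doesn't clash with anything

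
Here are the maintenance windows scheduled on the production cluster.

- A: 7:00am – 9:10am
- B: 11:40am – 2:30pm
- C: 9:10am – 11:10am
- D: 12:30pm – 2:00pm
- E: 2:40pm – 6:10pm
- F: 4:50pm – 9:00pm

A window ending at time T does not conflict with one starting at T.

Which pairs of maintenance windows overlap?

Two intervals overlap when each starts before the other ends.
Sorted by start: A, C, B, D, E, F.
C starts exactly when A ends (back-to-back, no overlap) — done with A.
B starts after C ends — done with C.
D starts before B ends → B and D overlap.
E starts after B ends — done with B.
E starts after D ends — done with D.
F starts before E ends → E and F overlap.

B & D, E & F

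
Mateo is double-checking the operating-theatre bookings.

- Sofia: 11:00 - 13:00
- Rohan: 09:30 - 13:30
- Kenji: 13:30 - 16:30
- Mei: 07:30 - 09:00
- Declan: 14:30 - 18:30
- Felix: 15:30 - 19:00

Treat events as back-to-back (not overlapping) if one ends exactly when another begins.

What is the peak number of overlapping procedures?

Sweep the timeline, counting +1 at each start and −1 at each end (ends before starts at a tie):
07:30 start Mei → 1
09:00 end Mei → 0
09:30 start Rohan → 1
11:00 start Sofia → 2
13:00 end Sofia → 1
13:30 end Rohan → 0
13:30 start Kenji → 1
14:30 start Declan → 2
15:30 start Felix → 3
16:30 end Kenji → 2
18:30 end Declan → 1
19:00 end Felix → 0
Peak is 3, at 15:30 (Declan, Felix, Kenji).

3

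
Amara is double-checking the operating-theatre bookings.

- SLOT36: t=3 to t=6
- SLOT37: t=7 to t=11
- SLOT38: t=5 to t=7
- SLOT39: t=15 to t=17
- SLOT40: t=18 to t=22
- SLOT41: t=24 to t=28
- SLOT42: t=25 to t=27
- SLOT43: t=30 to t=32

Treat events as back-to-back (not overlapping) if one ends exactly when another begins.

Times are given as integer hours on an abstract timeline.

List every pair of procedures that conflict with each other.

SLOT36 & SLOT38, SLOT41 & SLOT42

Sorted by start: SLOT36, SLOT38, SLOT37, SLOT39, SLOT40, SLOT41, SLOT42, SLOT43.
SLOT38 starts before SLOT36 ends → SLOT36 and SLOT38 overlap.
SLOT37 starts after SLOT36 ends, so SLOT36 has no further overlaps.
SLOT37 starts exactly when SLOT38 ends (back-to-back, no overlap), so SLOT38 has no further overlaps.
SLOT39 starts after SLOT37 ends, so SLOT37 has no further overlaps.
SLOT40 starts after SLOT39 ends, so SLOT39 has no further overlaps.
SLOT41 starts after SLOT40 ends, so SLOT40 has no further overlaps.
SLOT42 starts before SLOT41 ends → SLOT41 and SLOT42 overlap.
SLOT43 starts after SLOT41 ends.
SLOT43 starts after SLOT42 ends.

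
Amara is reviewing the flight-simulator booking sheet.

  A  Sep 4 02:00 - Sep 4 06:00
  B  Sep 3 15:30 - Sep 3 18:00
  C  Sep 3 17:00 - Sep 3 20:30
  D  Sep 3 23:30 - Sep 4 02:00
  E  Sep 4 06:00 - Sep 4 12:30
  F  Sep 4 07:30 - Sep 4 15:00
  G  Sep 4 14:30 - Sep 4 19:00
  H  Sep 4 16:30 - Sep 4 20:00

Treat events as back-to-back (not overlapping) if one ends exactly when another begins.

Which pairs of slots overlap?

Sorted by start: B, C, D, A, E, F, G, H.
C starts before B ends → B and C overlap.
D starts after B ends, so nothing later overlaps B either.
D starts after C ends, so nothing later overlaps C either.
A starts exactly when D ends (back-to-back, no overlap), so nothing later overlaps D either.
E starts exactly when A ends (back-to-back, no overlap), so nothing later overlaps A either.
F starts before E ends → E and F overlap.
G starts after E ends, so nothing later overlaps E either.
G starts before F ends → F and G overlap.
H starts after F ends.
H starts before G ends → G and H overlap.

B & C, E & F, F & G, G & H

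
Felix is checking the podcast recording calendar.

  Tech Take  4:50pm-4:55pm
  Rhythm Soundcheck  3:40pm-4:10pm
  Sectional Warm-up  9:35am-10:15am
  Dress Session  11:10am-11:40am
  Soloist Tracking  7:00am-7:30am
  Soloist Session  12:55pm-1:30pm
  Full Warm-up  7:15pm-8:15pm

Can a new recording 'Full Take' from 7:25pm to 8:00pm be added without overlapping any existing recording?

Soloist Tracking: ends 7:30am at or before Full Take starts 7:25pm → clear.
Sectional Warm-up: ends 10:15am at or before Full Take starts 7:25pm → clear.
Dress Session: ends 11:40am at or before Full Take starts 7:25pm → clear.
Soloist Session: ends 1:30pm at or before Full Take starts 7:25pm → clear.
Rhythm Soundcheck: ends 4:10pm at or before Full Take starts 7:25pm → clear.
Tech Take: ends 4:55pm at or before Full Take starts 7:25pm → clear.
Full Warm-up: starts 7:15pm before Full Take ends 8:00pm, and ends 8:15pm after Full Take starts 7:25pm → overlap.
Full Take overlaps Full Warm-up.

No — it overlaps Full Warm-up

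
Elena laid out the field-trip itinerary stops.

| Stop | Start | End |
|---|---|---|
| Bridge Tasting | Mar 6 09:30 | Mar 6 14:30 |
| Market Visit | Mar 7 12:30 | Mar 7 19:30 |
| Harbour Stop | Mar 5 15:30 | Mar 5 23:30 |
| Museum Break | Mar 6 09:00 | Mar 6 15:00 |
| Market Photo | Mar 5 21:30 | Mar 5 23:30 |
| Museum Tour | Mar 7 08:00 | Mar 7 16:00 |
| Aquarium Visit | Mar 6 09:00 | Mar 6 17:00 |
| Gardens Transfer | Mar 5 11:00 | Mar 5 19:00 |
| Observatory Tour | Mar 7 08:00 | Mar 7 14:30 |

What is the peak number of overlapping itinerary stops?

3

Sweep the timeline, counting +1 at each start and −1 at each end (ends before starts at a tie):
Mar 5 11:00 start Gardens Transfer → 1
Mar 5 15:30 start Harbour Stop → 2
Mar 5 19:00 end Gardens Transfer → 1
Mar 5 21:30 start Market Photo → 2
Mar 5 23:30 end Harbour Stop → 1
Mar 5 23:30 end Market Photo → 0
Mar 6 09:00 start Aquarium Visit → 1
Mar 6 09:00 start Museum Break → 2
Mar 6 09:30 start Bridge Tasting → 3
Mar 6 14:30 end Bridge Tasting → 2
Mar 6 15:00 end Museum Break → 1
Mar 6 17:00 end Aquarium Visit → 0
Mar 7 08:00 start Museum Tour → 1
Mar 7 08:00 start Observatory Tour → 2
Mar 7 12:30 start Market Visit → 3
Mar 7 14:30 end Observatory Tour → 2
Mar 7 16:00 end Museum Tour → 1
Mar 7 19:30 end Market Visit → 0
Peak is 3, at Mar 6 09:30 (Aquarium Visit, Bridge Tasting, Museum Break).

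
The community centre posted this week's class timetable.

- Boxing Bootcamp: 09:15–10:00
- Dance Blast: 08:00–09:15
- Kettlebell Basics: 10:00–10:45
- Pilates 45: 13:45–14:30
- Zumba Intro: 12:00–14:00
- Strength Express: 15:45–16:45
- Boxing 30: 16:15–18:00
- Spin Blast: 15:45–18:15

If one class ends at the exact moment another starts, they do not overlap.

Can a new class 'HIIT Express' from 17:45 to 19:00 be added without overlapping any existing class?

No — it overlaps Boxing 30, Spin Blast

Dance Blast: ends 09:15 at or before HIIT Express starts 17:45 → clear.
Boxing Bootcamp: ends 10:00 at or before HIIT Express starts 17:45 → clear.
Kettlebell Basics: ends 10:45 at or before HIIT Express starts 17:45 → clear.
Zumba Intro: ends 14:00 at or before HIIT Express starts 17:45 → clear.
Pilates 45: ends 14:30 at or before HIIT Express starts 17:45 → clear.
Strength Express: ends 16:45 at or before HIIT Express starts 17:45 → clear.
Spin Blast: starts 15:45 before HIIT Express ends 19:00, and ends 18:15 after HIIT Express starts 17:45 → overlap.
Boxing 30: starts 16:15 before HIIT Express ends 19:00, and ends 18:00 after HIIT Express starts 17:45 → overlap.
HIIT Express overlaps Boxing 30, Spin Blast.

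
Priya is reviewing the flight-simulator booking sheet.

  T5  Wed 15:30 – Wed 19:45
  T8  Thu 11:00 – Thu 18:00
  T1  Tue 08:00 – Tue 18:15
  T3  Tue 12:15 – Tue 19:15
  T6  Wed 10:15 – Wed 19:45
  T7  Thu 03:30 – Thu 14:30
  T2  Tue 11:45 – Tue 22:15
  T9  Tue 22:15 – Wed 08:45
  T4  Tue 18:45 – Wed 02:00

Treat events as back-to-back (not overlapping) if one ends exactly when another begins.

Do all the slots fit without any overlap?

No

Sorted by start: T1, T2, T3, T4, T9, T6, T5, T7, T8.
T2 starts before T1 ends → T1 and T2 overlap.
That's a conflict, so the schedule is not conflict-free.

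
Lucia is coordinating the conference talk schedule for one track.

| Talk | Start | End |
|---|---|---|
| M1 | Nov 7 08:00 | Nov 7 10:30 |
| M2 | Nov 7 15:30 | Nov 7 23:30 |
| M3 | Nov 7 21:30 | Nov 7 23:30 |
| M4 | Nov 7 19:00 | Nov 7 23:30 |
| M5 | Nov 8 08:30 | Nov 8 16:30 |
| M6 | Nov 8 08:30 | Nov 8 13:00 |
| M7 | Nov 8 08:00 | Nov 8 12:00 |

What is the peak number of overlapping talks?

Sweep the timeline, counting +1 at each start and −1 at each end (ends before starts at a tie):
Nov 7 08:00 start M1 → 1
Nov 7 10:30 end M1 → 0
Nov 7 15:30 start M2 → 1
Nov 7 19:00 start M4 → 2
Nov 7 21:30 start M3 → 3
Nov 7 23:30 end M2 → 2
Nov 7 23:30 end M3 → 1
Nov 7 23:30 end M4 → 0
Nov 8 08:00 start M7 → 1
Nov 8 08:30 start M5 → 2
Nov 8 08:30 start M6 → 3
Nov 8 12:00 end M7 → 2
Nov 8 13:00 end M6 → 1
Nov 8 16:30 end M5 → 0
Peak is 3, at Nov 7 21:30 (M2, M3, M4).

3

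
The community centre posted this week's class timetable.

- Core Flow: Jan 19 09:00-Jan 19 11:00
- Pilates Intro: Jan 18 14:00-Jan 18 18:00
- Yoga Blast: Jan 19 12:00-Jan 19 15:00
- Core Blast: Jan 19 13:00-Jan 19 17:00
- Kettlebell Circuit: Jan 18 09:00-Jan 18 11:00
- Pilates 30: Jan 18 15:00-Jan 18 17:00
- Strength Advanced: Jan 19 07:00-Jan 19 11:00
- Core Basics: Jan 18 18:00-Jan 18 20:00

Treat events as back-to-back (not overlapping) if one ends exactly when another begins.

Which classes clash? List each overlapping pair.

Core Blast & Yoga Blast, Core Flow & Strength Advanced, Pilates 30 & Pilates Intro

Check each pair: they overlap iff neither finishes before the other starts.
Sorted by start: Kettlebell Circuit, Pilates Intro, Pilates 30, Core Basics, Strength Advanced, Core Flow, Yoga Blast, Core Blast.
Pilates Intro starts after Kettlebell Circuit ends; Kettlebell Circuit is clear from here.
Pilates 30 starts before Pilates Intro ends → Pilates Intro and Pilates 30 overlap.
Core Basics starts exactly when Pilates Intro ends (back-to-back, no overlap); Pilates Intro is clear from here.
Core Basics starts after Pilates 30 ends; Pilates 30 is clear from here.
Strength Advanced starts after Core Basics ends; Core Basics is clear from here.
Core Flow starts before Strength Advanced ends → Strength Advanced and Core Flow overlap.
Yoga Blast starts after Strength Advanced ends; Strength Advanced is clear from here.
Yoga Blast starts after Core Flow ends; Core Flow is clear from here.
Core Blast starts before Yoga Blast ends → Yoga Blast and Core Blast overlap.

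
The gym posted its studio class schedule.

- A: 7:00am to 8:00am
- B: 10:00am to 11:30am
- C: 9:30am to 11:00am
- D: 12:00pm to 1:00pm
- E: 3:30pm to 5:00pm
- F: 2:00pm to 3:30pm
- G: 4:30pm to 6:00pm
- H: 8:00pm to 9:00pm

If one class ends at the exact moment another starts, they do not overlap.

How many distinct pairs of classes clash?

2

Sorted by start: A, C, B, D, F, E, G, H.
C starts after A ends, so A has no further overlaps.
B starts before C ends → C and B overlap.
D starts after C ends, so C has no further overlaps.
D starts after B ends, so B has no further overlaps.
F starts after D ends, so D has no further overlaps.
E starts exactly when F ends (back-to-back, no overlap), so F has no further overlaps.
G starts before E ends → E and G overlap.
H starts after E ends.
H starts after G ends.
Overlapping pairs: B & C, E & G — 2 in total.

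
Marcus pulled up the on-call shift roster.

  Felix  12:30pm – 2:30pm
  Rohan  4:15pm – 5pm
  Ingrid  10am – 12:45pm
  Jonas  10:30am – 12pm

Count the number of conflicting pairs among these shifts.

Sorted by start: Ingrid, Jonas, Felix, Rohan.
Jonas starts before Ingrid ends → Ingrid and Jonas overlap.
Felix starts before Ingrid ends → Ingrid and Felix overlap.
Rohan starts after Ingrid ends.
Felix starts after Jonas ends, so Jonas has no further overlaps.
Rohan starts after Felix ends.
Overlapping pairs: Felix & Ingrid, Ingrid & Jonas — 2 in total.

2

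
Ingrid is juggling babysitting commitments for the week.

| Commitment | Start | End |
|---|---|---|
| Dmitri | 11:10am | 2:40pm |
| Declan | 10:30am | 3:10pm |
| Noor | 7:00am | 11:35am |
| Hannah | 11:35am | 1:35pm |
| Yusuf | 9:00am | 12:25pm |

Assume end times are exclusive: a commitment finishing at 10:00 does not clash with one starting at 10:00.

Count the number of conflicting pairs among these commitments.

Check each pair: they overlap iff neither finishes before the other starts.
Sorted by start: Noor, Yusuf, Declan, Dmitri, Hannah.
Yusuf starts before Noor ends → Noor and Yusuf overlap.
Declan starts before Noor ends → Noor and Declan overlap.
Dmitri starts before Noor ends → Noor and Dmitri overlap.
Hannah starts exactly when Noor ends (back-to-back, no overlap).
Declan starts before Yusuf ends → Yusuf and Declan overlap.
Dmitri starts before Yusuf ends → Yusuf and Dmitri overlap.
Hannah starts before Yusuf ends → Yusuf and Hannah overlap.
Dmitri starts before Declan ends → Declan and Dmitri overlap.
Hannah starts before Declan ends → Declan and Hannah overlap.
Hannah starts before Dmitri ends → Dmitri and Hannah overlap.
Overlapping pairs: Declan & Dmitri, Declan & Hannah, Declan & Noor, Declan & Yusuf, Dmitri & Hannah, Dmitri & Noor, Dmitri & Yusuf, Hannah & Yusuf, Noor & Yusuf — 9 in total.

9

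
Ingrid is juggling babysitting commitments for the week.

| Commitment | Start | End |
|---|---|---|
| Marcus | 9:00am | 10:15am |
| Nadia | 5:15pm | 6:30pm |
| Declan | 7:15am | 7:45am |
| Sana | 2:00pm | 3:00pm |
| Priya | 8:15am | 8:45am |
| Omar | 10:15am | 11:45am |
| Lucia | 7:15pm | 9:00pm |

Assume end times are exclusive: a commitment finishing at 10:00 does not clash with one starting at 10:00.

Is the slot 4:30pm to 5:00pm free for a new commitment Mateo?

Declan: ends 7:45am at or before Mateo starts 4:30pm → clear.
Priya: ends 8:45am at or before Mateo starts 4:30pm → clear.
Marcus: ends 10:15am at or before Mateo starts 4:30pm → clear.
Omar: ends 11:45am at or before Mateo starts 4:30pm → clear.
Sana: ends 3:00pm at or before Mateo starts 4:30pm → clear.
Nadia: starts 5:15pm at or after Mateo ends 5:00pm → clear.
Lucia: starts 7:15pm at or after Mateo ends 5:00pm → clear.

Yes — the slot is free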